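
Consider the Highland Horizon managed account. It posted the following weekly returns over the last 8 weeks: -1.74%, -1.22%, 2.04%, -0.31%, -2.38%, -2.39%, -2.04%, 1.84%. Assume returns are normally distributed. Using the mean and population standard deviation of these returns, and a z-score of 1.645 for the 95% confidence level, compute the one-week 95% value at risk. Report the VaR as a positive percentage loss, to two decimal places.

3.56

Mean return μ = -6.200 / 8 = -0.7750%
Population σ = √[Σ(r − μ)² / 8] = √[22.8924 / 8] = √2.8616 = 1.6916%
VaR = −(μ − z·σ) = −(-0.7750 − 1.645 × 1.6916) = −(-3.5577) = 3.5577%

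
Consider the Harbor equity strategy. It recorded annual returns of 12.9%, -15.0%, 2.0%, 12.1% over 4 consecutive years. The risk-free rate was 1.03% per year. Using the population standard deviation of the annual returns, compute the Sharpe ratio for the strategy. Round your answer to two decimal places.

0.18

Mean return r̄ = 12.00 / 4 = 3.0000%
Population σ = √[Σ(r − r̄)² / 4] = √[505.8200 / 4] = √126.4550 = 11.2452%
Sharpe = (r̄ − rf) / σ = (3.0000 − 1.03) / 11.2452 = 1.9700 / 11.2452 = 0.1752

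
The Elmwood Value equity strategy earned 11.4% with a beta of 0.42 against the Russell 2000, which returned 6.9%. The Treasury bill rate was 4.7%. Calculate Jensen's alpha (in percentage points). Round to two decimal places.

5.78

CAPM expected return = Rf + β(Rm − Rf) = 4.7% + 0.42 × (6.9% − 4.7%) = 4.7 + 0.42 × 2.20 = 5.6240%
Jensen's α = Rp − E[R] = 11.4% − 5.6240% = 5.7760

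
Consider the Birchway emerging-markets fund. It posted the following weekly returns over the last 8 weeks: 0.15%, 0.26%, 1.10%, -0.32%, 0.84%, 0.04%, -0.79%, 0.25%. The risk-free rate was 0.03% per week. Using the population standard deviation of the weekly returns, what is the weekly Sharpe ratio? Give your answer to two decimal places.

r̄ = (0.15 + 0.26 + 1.1 − 0.32 + 0.84 + 0.04 − 0.79 + 0.25) / 8 = 1.530 / 8 = 0.1913%
Σ(r − r̄)² = 2.5037; population σ = √(2.5037/8) = 0.5594%
Sharpe = (r̄ − rf) / σ = (0.1913 − 0.03) / 0.5594 = 0.1613 / 0.5594 = 0.2883

0.29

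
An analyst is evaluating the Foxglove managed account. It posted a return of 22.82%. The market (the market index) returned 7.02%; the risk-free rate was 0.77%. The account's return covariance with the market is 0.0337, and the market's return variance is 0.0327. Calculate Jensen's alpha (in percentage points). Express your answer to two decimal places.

15.61

β = Cov / Var = 0.0337 / 0.0327 = 1.0306
E[R] = Rf + β(Rm − Rf) = 0.77% + 1.0306 × (7.02% − 0.77%) = 7.2113%
α = Rp − E[R] = 22.82% − 7.2113% = 15.6087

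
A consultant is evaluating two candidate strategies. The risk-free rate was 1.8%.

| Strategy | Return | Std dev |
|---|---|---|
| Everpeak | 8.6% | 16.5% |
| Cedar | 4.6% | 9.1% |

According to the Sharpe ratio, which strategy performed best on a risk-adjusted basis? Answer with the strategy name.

Everpeak

Everpeak: Sharpe ratio = (8.6% − 1.8%) / 16.5% = 0.412
Cedar: Sharpe ratio = (4.6% − 1.8%) / 9.1% = 0.308
Highest: Everpeak (0.412).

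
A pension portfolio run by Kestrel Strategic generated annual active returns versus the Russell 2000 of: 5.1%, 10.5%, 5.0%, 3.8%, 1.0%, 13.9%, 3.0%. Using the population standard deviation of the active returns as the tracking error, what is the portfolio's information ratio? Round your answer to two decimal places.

Mean return r̄ = 42.30 / 7 = 6.0429%
Σ(r − r̄)² = (5.1 − 6.0429)² + (10.5 − 6.0429)² + (5 − 6.0429)² + … = 123.2971
σ = √[123.2971 / 7] = 4.1969%
IR = r̄ / tracking error = 6.0429 / 4.1969 = 1.4398

1.44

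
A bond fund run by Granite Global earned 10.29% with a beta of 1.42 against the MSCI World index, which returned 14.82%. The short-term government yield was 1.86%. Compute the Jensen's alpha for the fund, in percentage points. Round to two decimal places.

-9.97

CAPM expected return = Rf + β(Rm − Rf) = 1.86% + 1.42 × (14.82% − 1.86%) = 1.86 + 1.42 × 12.96 = 20.2632%
Jensen's α = Rp − E[R] = 10.29% − 20.2632% = -9.9732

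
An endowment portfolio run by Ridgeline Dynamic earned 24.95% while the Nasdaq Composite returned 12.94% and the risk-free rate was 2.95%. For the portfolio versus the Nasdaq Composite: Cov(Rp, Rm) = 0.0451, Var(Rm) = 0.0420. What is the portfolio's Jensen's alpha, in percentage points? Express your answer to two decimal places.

11.27

β = Cov / Var = 0.0451 / 0.0420 = 1.0738
E[R] = Rf + β(Rm − Rf) = 2.95% + 1.0738 × (12.94% − 2.95%) = 13.6773%
α = Rp − E[R] = 24.95% − 13.6773% = 11.2727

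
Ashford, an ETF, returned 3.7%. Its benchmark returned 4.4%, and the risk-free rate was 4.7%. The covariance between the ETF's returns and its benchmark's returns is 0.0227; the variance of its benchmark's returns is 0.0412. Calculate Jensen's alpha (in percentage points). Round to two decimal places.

-0.83

β = Cov / Var = 0.0227 / 0.0412 = 0.5510
E[R] = Rf + β(Rm − Rf) = 4.7% + 0.5510 × (4.4% − 4.7%) = 4.5347%
α = Rp − E[R] = 3.7% − 4.5347% = -0.8347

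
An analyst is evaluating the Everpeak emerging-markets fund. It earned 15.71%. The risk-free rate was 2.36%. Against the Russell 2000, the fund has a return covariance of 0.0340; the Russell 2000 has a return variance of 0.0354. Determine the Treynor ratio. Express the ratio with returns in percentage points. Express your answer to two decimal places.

β = Cov / Var = 0.0340 / 0.0354 = 0.9605
Treynor = (Rp − Rf) / β = (15.71% − 2.36%) / 0.9605 = 13.35 / 0.9605 = 13.8990

13.90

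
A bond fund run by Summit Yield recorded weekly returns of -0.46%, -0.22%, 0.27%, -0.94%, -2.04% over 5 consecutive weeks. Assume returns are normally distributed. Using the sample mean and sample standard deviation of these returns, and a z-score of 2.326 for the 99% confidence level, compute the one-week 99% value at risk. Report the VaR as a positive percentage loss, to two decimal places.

2.72

μ = (-0.46 − 0.22 + 0.27 − 0.94 − 2.04) / 5 = -0.6780%
Σ(r − μ)² = (-0.46 − (-0.6780))² + (-0.22 − (-0.6780))² + (0.27 − (-0.6780))² + … = 3.0797
sample σ = √(3.0797 / 4) = √0.7699 = 0.8774%
VaR = −(μ − z·σ) = −(-0.6780 − 2.326 × 0.8774) = −(-2.7188) = 2.7188%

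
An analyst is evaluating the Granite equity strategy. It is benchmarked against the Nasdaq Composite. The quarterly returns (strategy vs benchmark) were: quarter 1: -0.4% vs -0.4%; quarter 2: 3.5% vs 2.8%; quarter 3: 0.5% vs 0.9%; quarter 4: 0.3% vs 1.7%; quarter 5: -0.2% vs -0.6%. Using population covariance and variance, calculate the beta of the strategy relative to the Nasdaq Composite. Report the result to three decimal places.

r̄p = 0.7400%,  r̄m = 0.8800%
Cov = Σ(rp − r̄p)(rm − r̄m) / 5 = 1.5568
Var(rm) = Σ(rm − r̄m)² / 5 = 1.6376
β = Cov / Var = 1.5568 / 1.6376 = 0.9507

0.951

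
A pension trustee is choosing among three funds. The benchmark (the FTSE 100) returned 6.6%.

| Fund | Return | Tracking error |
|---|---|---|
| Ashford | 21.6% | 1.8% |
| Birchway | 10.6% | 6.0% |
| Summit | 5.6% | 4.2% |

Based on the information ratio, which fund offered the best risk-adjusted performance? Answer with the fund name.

Ashford

Ashford: IR = (21.6% − 6.6%) / 1.8% = 8.333
Birchway: IR = (10.6% − 6.6%) / 6.0% = 0.667
Summit: IR = (5.6% − 6.6%) / 4.2% = -0.238
Highest: Ashford (8.333).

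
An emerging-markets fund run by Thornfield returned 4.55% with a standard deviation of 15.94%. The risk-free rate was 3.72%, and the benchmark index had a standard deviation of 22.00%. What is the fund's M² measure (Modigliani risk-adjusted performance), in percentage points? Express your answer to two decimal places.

Sharpe = (Rp − Rf) / σp = (4.55% − 3.72%) / 15.94% = 0.0521
M² = Rf + Sharpe × σm = 3.72% + 0.0521 × 22.00% = 4.8662%

4.87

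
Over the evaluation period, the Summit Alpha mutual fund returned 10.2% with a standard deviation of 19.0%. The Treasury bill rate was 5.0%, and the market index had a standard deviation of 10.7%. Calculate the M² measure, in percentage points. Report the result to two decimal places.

Sharpe = (Rp − Rf) / σp = (10.2% − 5.0%) / 19.0% = 0.2737
M² = Rf + Sharpe × σm = 5.0% + 0.2737 × 10.7% = 7.9286%

7.93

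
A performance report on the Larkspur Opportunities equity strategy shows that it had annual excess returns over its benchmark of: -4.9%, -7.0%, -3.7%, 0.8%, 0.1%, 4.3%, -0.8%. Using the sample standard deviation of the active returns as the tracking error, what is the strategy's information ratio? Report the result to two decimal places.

-0.42

Mean return r̄ = -11.20 / 7 = -1.6000%
Σ(r − r̄)² = 88.5600; sample σ = √(88.5600/6) = 3.8419%
IR = r̄ / tracking error = -1.6000 / 3.8419 = -0.4165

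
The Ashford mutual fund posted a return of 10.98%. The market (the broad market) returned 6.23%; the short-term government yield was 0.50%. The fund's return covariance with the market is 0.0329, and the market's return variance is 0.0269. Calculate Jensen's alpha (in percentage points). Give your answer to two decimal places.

3.47

β = Cov / Var = 0.0329 / 0.0269 = 1.2230
E[R] = Rf + β(Rm − Rf) = 0.50% + 1.2230 × (6.23% − 0.50%) = 7.5078%
α = Rp − E[R] = 10.98% − 7.5078% = 3.4722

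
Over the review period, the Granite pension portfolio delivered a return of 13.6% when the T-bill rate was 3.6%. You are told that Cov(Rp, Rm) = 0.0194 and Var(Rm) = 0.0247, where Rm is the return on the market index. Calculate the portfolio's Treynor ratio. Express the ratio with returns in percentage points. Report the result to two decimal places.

12.73

β = Cov / Var = 0.0194 / 0.0247 = 0.7854
Treynor = (Rp − Rf) / β = (13.6% − 3.6%) / 0.7854 = 10.00 / 0.7854 = 12.7324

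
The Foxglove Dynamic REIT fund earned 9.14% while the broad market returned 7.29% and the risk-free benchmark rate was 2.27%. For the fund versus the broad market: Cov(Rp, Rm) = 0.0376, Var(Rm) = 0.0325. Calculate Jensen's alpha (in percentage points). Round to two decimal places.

1.06

β = Cov / Var = 0.0376 / 0.0325 = 1.1569
E[R] = Rf + β(Rm − Rf) = 2.27% + 1.1569 × (7.29% − 2.27%) = 8.0776%
α = Rp − E[R] = 9.14% − 8.0776% = 1.0624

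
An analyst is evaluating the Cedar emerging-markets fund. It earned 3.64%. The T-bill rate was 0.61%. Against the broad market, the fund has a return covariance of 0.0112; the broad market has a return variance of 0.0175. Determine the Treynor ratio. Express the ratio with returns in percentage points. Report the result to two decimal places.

4.73

β = Cov / Var = 0.0112 / 0.0175 = 0.6400
Treynor = (Rp − Rf) / β = (3.64% − 0.61%) / 0.6400 = 3.03 / 0.6400 = 4.7344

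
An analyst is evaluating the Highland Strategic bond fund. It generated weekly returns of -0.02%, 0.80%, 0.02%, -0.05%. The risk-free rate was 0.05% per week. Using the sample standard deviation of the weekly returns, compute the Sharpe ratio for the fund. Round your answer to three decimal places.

0.336

μ = (-0.02 + 0.8 + 0.02 − 0.05) / 4 = 0.1875%
Σ(r − μ)² = 0.5027; sample σ = √(0.5027/3) = 0.4093%
Sharpe = (μ − rf) / σ = (0.1875 − 0.05) / 0.4093 = 0.1375 / 0.4093 = 0.3359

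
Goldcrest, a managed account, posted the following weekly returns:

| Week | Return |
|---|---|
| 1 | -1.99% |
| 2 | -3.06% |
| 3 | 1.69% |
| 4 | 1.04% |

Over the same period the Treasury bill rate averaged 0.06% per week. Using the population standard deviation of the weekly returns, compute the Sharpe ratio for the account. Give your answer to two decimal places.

-0.32

r̄ = (-1.99 − 3.06 + 1.69 + 1.04) / 4 = -0.5800%
Population std dev = √[15.9158 / 4] = 1.9947%
Sharpe = (r̄ − rf) / σ = (-0.5800 − 0.06) / 1.9947 = -0.6400 / 1.9947 = -0.3209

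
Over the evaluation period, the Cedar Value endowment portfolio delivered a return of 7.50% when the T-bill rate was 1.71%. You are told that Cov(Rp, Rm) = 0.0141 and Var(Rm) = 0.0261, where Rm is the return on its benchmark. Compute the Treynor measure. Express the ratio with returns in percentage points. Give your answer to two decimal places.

β = Cov / Var = 0.0141 / 0.0261 = 0.5402
Treynor = (Rp − Rf) / β = (7.50% − 1.71%) / 0.5402 = 5.79 / 0.5402 = 10.7183

10.72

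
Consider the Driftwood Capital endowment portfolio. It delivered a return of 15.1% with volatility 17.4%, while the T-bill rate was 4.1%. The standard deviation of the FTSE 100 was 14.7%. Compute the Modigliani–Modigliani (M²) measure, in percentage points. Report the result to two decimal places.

Sharpe = (Rp − Rf) / σp = (15.1% − 4.1%) / 17.4% = 0.6322
M² = Rf + Sharpe × σm = 4.1% + 0.6322 × 14.7% = 13.3933%

13.39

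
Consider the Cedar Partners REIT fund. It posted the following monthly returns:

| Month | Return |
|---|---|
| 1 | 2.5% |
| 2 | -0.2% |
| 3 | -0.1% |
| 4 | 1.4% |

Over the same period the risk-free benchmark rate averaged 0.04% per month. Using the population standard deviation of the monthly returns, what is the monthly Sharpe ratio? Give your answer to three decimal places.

Mean return r̄ = 3.60 / 4 = 0.9000%
Population std dev = √[5.0200 / 4] = 1.1203%
Sharpe = (r̄ − rf) / σ = (0.9000 − 0.04) / 1.1203 = 0.8600 / 1.1203 = 0.7677

0.768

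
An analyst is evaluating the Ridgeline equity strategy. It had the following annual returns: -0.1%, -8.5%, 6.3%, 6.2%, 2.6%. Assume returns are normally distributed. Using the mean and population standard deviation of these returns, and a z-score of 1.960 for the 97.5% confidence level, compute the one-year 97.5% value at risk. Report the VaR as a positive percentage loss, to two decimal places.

9.39

Mean return r̄ = 6.50 / 5 = 1.3000%
Population std dev = √[148.7000 / 5] = 5.4534%
VaR = −(r̄ − z·σ) = −(1.3000 − 1.960 × 5.4534) = −(-9.3887) = 9.3887%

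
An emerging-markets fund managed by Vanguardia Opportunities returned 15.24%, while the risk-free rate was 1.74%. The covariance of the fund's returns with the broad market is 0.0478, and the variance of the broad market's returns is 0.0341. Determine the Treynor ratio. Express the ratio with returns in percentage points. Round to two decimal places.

9.63

β = Cov / Var = 0.0478 / 0.0341 = 1.4018
Treynor = (Rp − Rf) / β = (15.24% − 1.74%) / 1.4018 = 13.50 / 1.4018 = 9.6305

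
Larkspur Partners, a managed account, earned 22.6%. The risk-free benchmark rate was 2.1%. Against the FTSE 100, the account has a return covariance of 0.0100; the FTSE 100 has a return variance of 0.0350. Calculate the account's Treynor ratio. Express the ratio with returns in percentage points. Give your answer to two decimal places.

β = Cov / Var = 0.0100 / 0.0350 = 0.2857
Treynor = (Rp − Rf) / β = (22.6% − 2.1%) / 0.2857 = 20.50 / 0.2857 = 71.7536

71.75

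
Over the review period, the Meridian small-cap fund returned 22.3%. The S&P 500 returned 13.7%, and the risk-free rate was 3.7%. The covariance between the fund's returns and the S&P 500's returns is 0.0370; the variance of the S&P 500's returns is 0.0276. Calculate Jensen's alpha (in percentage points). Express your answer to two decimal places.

5.19

β = Cov / Var = 0.0370 / 0.0276 = 1.3406
E[R] = Rf + β(Rm − Rf) = 3.7% + 1.3406 × (13.7% − 3.7%) = 17.1060%
α = Rp − E[R] = 22.3% − 17.1060% = 5.1940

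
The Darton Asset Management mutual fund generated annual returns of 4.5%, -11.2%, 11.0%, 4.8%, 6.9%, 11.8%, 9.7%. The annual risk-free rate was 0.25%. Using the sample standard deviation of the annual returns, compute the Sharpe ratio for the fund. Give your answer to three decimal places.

0.651

r̄ = (4.5 − 11.2 + 11 + 4.8 + 6.9 + 11.8 + 9.7) / 7 = 5.3571%
Sample std dev = √[369.7771 / 6] = 7.8504%
Sharpe = (r̄ − rf) / σ = (5.3571 − 0.25) / 7.8504 = 5.1071 / 7.8504 = 0.6506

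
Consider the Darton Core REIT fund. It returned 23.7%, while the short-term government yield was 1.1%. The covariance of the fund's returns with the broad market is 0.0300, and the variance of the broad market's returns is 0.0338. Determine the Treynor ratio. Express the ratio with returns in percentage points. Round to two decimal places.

25.46

β = Cov / Var = 0.0300 / 0.0338 = 0.8876
Treynor = (Rp − Rf) / β = (23.7% − 1.1%) / 0.8876 = 22.60 / 0.8876 = 25.4619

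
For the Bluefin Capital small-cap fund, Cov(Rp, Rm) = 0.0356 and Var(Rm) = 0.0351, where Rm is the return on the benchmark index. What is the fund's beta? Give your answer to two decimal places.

1.01

β = Cov(Rp, Rm) / Var(Rm) = 0.0356 / 0.0351 = 1.0142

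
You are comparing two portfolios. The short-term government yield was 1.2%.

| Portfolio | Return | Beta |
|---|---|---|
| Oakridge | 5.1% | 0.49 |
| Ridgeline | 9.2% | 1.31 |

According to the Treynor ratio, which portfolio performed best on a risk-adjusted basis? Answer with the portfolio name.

Oakridge

Oakridge: Treynor = (5.1% − 1.2%) / 0.49 = 7.959
Ridgeline: Treynor = (9.2% − 1.2%) / 1.31 = 6.107
Highest: Oakridge (7.959).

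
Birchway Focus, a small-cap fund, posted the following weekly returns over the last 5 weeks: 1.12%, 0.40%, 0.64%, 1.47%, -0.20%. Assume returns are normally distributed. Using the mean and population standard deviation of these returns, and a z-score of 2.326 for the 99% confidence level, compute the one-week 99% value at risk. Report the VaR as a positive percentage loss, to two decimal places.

0.66

μ = (1.12 + 0.4 + 0.64 + 1.47 − 0.2) / 5 = 3.430 / 5 = 0.6860%
Population std dev = √[1.6719 / 5] = 0.5783%
VaR = −(μ − z·σ) = −(0.6860 − 2.326 × 0.5783) = −(-0.6591) = 0.6591%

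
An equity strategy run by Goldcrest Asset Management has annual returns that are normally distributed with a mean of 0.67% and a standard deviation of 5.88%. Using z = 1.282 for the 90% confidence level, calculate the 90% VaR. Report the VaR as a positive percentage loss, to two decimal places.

6.87

VaR (as % loss) = −(μ − z·σ) = −(0.67% − 1.282 × 5.88%) = −(-6.86816%) = 6.86816%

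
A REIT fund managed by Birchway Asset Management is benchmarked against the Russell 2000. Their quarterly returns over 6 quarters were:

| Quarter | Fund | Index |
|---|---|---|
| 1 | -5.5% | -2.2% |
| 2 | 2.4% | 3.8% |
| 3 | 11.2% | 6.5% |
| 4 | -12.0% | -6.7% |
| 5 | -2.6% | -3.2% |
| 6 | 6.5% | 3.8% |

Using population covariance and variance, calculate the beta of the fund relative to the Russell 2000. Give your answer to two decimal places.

1.59

r̄p = 0.0000%,  r̄m = 0.3333%
Cov = Σ(rp − r̄p)(rm − r̄m) / 6 = 34.5733
Var(rm) = Σ(rm − r̄m)² / 6 = 21.7389
β = Cov / Var = 34.5733 / 21.7389 = 1.5904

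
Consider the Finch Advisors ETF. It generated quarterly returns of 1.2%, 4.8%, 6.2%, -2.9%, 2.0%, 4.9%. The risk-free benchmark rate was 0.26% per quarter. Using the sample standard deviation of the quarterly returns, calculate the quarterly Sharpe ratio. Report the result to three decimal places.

0.732

r̄ = (1.2 + 4.8 + 6.2 − 2.9 + 2 + 4.9) / 6 = 2.7000%
Σ(r − r̄)² = (1.2 − 2.7000)² + (4.8 − 2.7000)² + … = 55.6000
σ = √[55.6000 / 5] = 3.3347%
Sharpe = (r̄ − rf) / σ = (2.7000 − 0.26) / 3.3347 = 2.4400 / 3.3347 = 0.7317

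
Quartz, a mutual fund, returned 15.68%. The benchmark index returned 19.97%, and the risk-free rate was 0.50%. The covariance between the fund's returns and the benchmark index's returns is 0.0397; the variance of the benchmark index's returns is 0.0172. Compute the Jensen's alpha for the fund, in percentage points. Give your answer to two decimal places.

-29.76

β = Cov / Var = 0.0397 / 0.0172 = 2.3081
E[R] = Rf + β(Rm − Rf) = 0.50% + 2.3081 × (19.97% − 0.50%) = 45.4387%
α = Rp − E[R] = 15.68% − 45.4387% = -29.7587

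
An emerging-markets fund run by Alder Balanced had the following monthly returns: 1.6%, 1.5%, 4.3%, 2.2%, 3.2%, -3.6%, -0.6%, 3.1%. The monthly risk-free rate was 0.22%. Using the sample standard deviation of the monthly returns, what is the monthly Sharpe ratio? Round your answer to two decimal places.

μ = (1.6 + 1.5 + 4.3 + 2.2 + 3.2 − 3.6 − 0.6 + 3.1) / 8 = 1.4625%
Σ(r − μ)² = (1.6 − 1.4625)² + (1.5 − 1.4625)² + … = 44.1988
σ = √[44.1988 / 7] = 2.5128%
Sharpe = (μ − rf) / σ = (1.4625 − 0.22) / 2.5128 = 1.2425 / 2.5128 = 0.4945

0.49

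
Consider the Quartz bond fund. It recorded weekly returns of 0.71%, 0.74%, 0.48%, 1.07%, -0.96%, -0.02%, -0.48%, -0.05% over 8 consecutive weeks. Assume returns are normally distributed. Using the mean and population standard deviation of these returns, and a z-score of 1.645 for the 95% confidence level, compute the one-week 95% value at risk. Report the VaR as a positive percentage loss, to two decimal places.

0.87

Mean return μ = 1.490 / 8 = 0.1863%
Σ(r − μ)² = 3.3044; population σ = √(3.3044/8) = 0.6427%
VaR = −(μ − z·σ) = −(0.1863 − 1.645 × 0.6427) = −(-0.8709) = 0.8709%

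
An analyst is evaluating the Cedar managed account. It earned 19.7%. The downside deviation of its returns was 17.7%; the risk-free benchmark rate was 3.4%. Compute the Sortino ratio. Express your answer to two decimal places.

0.92

Sortino = (Rp − Rf) / σd = (19.7% − 3.4%) / 17.7% = 16.30% / 17.7% = 0.9209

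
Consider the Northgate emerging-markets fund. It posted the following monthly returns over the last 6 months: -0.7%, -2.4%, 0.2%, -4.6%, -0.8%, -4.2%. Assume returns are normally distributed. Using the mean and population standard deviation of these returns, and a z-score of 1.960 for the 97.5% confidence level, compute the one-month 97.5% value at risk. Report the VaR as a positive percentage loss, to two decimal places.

r̄ = (-0.7 − 2.4 + 0.2 − 4.6 − 0.8 − 4.2) / 6 = -2.0833%
Σ(r − r̄)² = 19.6883; population σ = √(19.6883/6) = 1.8115%
VaR = −(r̄ − z·σ) = −(-2.0833 − 1.960 × 1.8115) = −(-5.6338) = 5.6338%

5.63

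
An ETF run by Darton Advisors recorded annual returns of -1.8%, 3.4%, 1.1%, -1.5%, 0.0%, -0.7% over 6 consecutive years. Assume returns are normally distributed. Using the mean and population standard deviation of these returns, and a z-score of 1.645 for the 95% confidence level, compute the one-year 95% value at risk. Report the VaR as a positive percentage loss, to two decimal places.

2.82

r̄ = (-1.8 + 3.4 + 1.1 − 1.5 + 0 − 0.7) / 6 = 0.50 / 6 = 0.0833%
Σ(r − r̄)² = (-1.8 − 0.0833)² + (3.4 − 0.0833)² + (1.1 − 0.0833)² + … = 18.7083
population σ = √(18.7083 / 6) = √3.1181 = 1.7658%
VaR = −(r̄ − z·σ) = −(0.0833 − 1.645 × 1.7658) = −(-2.8214) = 2.8214%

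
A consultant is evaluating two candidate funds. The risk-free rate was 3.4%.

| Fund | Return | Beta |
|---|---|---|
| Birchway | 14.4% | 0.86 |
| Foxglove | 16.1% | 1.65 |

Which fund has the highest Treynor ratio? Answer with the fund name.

Birchway: Treynor = (14.4% − 3.4%) / 0.86 = 12.791
Foxglove: Treynor = (16.1% − 3.4%) / 1.65 = 7.697
Highest: Birchway (12.791).

Birchway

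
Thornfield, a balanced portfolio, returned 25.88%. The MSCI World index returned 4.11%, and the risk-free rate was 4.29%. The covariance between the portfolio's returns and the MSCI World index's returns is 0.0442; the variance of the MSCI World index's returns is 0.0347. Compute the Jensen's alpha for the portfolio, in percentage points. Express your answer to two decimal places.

β = Cov / Var = 0.0442 / 0.0347 = 1.2738
E[R] = Rf + β(Rm − Rf) = 4.29% + 1.2738 × (4.11% − 4.29%) = 4.0607%
α = Rp − E[R] = 25.88% − 4.0607% = 21.8193

21.82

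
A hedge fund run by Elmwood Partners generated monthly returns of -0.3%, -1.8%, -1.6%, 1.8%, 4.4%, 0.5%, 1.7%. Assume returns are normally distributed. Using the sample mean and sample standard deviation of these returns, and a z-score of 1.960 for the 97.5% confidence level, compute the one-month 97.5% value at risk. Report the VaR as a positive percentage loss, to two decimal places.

3.60

r̄ = (-0.3 − 1.8 − 1.6 + 1.8 + 4.4 + 0.5 + 1.7) / 7 = 0.6714%
Sample std dev = √[28.4743 / 6] = 2.1785%
VaR = −(r̄ − z·σ) = −(0.6714 − 1.960 × 2.1785) = −(-3.5985) = 3.5985%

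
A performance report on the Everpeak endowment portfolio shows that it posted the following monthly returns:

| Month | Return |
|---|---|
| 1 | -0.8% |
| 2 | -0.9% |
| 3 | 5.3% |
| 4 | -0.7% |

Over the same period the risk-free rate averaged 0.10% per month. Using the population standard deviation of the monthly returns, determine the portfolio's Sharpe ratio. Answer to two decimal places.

Mean return μ = 2.90 / 4 = 0.7250%
Σ(r − μ)² = 27.9275; population σ = √(27.9275/4) = 2.6423%
Sharpe = (μ − rf) / σ = (0.7250 − 0.1) / 2.6423 = 0.6250 / 2.6423 = 0.2365

0.24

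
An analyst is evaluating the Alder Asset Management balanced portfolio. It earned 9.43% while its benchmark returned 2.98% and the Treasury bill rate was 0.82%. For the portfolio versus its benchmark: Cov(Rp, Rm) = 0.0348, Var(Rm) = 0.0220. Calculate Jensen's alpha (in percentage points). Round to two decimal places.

β = Cov / Var = 0.0348 / 0.0220 = 1.5818
E[R] = Rf + β(Rm − Rf) = 0.82% + 1.5818 × (2.98% − 0.82%) = 4.2367%
α = Rp − E[R] = 9.43% − 4.2367% = 5.1933

5.19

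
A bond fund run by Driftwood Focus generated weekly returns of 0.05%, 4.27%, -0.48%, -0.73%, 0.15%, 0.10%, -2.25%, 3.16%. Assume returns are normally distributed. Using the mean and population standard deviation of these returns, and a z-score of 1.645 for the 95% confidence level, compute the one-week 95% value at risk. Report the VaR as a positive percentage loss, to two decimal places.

2.75

Mean return μ = 4.270 / 8 = 0.5338%
Σ(r − μ)² = (0.05 − 0.5338)² + (4.27 − 0.5338)² + (-0.48 − 0.5338)² + … = 31.8002
population σ = √(31.8002 / 8) = √3.9750 = 1.9937%
VaR = −(μ − z·σ) = −(0.5338 − 1.645 × 1.9937) = −(-2.7458) = 2.7458%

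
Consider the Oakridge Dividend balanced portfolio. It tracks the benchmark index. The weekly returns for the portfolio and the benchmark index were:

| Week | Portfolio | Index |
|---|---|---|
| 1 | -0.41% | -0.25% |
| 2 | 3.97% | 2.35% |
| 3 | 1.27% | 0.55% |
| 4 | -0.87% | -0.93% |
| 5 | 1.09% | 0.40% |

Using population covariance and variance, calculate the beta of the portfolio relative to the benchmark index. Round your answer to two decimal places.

r̄p = 1.0100%,  r̄m = 0.4240%
Cov = Σ(rp − r̄p)(rm − r̄m) / 5 = 1.8469
Var(rm) = Σ(rm − r̄m)² / 5 = 1.2027
β = Cov / Var = 1.8469 / 1.2027 = 1.5356

1.54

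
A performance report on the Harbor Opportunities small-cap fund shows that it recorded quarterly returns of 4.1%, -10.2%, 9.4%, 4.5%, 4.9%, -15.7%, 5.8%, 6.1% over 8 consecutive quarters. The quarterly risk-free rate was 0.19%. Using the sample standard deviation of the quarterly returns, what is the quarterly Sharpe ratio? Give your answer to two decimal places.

r̄ = (4.1 − 10.2 + 9.4 + 4.5 + 4.9 − 15.7 + 5.8 + 6.1) / 8 = 1.1125%
Σ(r − r̄)² = (4.1 − 1.1125)² + (-10.2 − 1.1125)² + (9.4 − 1.1125)² + … = 560.9088
σ = √[560.9088 / 7] = 8.9515%
Sharpe = (r̄ − rf) / σ = (1.1125 − 0.19) / 8.9515 = 0.9225 / 8.9515 = 0.1031

0.10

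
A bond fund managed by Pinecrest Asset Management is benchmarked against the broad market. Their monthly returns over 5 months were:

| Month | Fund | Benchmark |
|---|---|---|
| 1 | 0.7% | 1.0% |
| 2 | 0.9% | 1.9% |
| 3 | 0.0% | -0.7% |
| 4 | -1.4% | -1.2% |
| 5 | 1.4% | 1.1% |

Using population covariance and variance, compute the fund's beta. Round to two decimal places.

0.72

r̄p = 0.3200%,  r̄m = 0.4200%
Cov = Σ(rp − r̄p)(rm − r̄m) / 5 = 0.9916
Var(rm) = Σ(rm − r̄m)² / 5 = 1.3736
β = Cov / Var = 0.9916 / 1.3736 = 0.7219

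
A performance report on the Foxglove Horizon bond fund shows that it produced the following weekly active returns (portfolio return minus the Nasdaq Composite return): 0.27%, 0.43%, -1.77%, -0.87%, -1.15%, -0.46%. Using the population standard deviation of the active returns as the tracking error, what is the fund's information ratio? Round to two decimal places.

r̄ = (0.27 + 0.43 − 1.77 − 0.87 − 1.15 − 0.46) / 6 = -3.550 / 6 = -0.5917%
Population σ = √[Σ(r − r̄)² / 6] = √[3.5813 / 6] = √0.5969 = 0.7726%
IR = r̄ / tracking error = -0.5917 / 0.7726 = -0.7659

-0.77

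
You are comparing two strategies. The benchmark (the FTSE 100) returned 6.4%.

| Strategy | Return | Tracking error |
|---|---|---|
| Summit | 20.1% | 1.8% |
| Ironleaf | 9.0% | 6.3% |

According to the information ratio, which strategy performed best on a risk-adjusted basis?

Summit

Summit: IR = (20.1% − 6.4%) / 1.8% = 7.611
Ironleaf: IR = (9.0% − 6.4%) / 6.3% = 0.413
Highest: Summit (7.611).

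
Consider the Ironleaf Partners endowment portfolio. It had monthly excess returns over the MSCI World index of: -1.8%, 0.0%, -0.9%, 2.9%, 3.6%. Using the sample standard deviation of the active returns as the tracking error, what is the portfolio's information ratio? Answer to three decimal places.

0.320

Mean return μ = 3.80 / 5 = 0.7600%
Sample σ = √[Σ(r − μ)² / 4] = √[22.5320 / 4] = √5.6330 = 2.3734%
IR = μ / tracking error = 0.7600 / 2.3734 = 0.3202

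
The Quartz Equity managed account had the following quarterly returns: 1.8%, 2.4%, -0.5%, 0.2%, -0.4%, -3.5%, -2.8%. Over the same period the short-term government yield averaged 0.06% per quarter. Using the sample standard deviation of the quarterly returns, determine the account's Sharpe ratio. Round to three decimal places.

-0.211

μ = (1.8 + 2.4 − 0.5 + 0.2 − 0.4 − 3.5 − 2.8) / 7 = -2.80 / 7 = -0.4000%
Sample std dev = √[28.4200 / 6] = 2.1764%
Sharpe = (μ − rf) / σ = (-0.4000 − 0.06) / 2.1764 = -0.4600 / 2.1764 = -0.2114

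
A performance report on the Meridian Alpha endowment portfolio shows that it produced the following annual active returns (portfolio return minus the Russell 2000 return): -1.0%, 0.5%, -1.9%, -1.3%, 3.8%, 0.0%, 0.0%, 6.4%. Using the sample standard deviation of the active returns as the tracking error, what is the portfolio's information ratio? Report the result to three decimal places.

0.286

Mean return μ = 6.50 / 8 = 0.8125%
Sample std dev = √[56.6688 / 7] = 2.8453%
IR = μ / tracking error = 0.8125 / 2.8453 = 0.2856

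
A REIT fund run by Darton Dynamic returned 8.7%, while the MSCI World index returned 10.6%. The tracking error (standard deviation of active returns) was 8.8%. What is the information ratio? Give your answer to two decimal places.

IR = (Rp − Rb) / TE = (8.7% − 10.6%) / 8.8% = -1.90% / 8.8% = -0.2159

-0.22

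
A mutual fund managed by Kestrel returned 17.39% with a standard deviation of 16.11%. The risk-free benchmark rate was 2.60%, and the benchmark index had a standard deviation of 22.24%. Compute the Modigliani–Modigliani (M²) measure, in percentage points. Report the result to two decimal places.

Sharpe = (Rp − Rf) / σp = (17.39% − 2.60%) / 16.11% = 0.9181
M² = Rf + Sharpe × σm = 2.60% + 0.9181 × 22.24% = 23.0185%

23.02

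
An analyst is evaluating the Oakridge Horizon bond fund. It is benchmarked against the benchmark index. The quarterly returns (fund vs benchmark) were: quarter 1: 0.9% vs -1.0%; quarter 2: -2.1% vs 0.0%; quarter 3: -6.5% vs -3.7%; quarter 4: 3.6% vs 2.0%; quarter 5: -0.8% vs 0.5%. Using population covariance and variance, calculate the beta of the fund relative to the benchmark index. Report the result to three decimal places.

r̄p = -0.9800%,  r̄m = -0.4400%
Cov = Σ(rp − r̄p)(rm − r̄m) / 5 = 5.5588
Var(rm) = Σ(rm − r̄m)² / 5 = 3.5944
β = Cov / Var = 5.5588 / 3.5944 = 1.5465

1.547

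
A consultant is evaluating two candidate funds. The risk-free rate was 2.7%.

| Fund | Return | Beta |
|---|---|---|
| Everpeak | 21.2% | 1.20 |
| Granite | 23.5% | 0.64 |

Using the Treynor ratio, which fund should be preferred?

Granite

Everpeak: Treynor = (21.2% − 2.7%) / 1.20 = 15.417
Granite: Treynor = (23.5% − 2.7%) / 0.64 = 32.500
Highest: Granite (32.500).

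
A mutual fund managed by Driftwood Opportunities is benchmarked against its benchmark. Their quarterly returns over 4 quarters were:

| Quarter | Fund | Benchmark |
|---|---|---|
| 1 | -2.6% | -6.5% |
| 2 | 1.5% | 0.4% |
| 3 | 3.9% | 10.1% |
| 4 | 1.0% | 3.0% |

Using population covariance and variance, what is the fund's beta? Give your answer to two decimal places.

0.38

r̄p = 0.9500%,  r̄m = 1.7500%
Cov = Σ(rp − r̄p)(rm − r̄m) / 4 = 13.3100
Var(rm) = Σ(rm − r̄m)² / 4 = 35.2925
β = Cov / Var = 13.3100 / 35.2925 = 0.3771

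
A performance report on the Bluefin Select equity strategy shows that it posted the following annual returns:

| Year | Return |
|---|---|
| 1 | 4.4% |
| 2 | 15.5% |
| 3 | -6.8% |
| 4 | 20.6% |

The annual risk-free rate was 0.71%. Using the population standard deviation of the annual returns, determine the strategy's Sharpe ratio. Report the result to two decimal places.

Mean return μ = 33.70 / 4 = 8.4250%
Σ(r − μ)² = (4.4 − 8.4250)² + (15.5 − 8.4250)² + … = 446.2875
σ = √[446.2875 / 4] = 10.5628%
Sharpe = (μ − rf) / σ = (8.4250 − 0.71) / 10.5628 = 7.7150 / 10.5628 = 0.7304

0.73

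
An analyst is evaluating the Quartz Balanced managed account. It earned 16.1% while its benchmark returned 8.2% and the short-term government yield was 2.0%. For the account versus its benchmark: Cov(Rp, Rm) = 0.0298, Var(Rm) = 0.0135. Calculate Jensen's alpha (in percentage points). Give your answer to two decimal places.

0.41

β = Cov / Var = 0.0298 / 0.0135 = 2.2074
E[R] = Rf + β(Rm − Rf) = 2.0% + 2.2074 × (8.2% − 2.0%) = 15.6859%
α = Rp − E[R] = 16.1% − 15.6859% = 0.4141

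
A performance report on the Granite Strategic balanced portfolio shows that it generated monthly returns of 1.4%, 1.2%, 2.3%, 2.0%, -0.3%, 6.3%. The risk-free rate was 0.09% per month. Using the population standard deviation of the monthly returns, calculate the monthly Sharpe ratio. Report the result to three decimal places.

1.015

r̄ = (1.4 + 1.2 + 2.3 + 2 − 0.3 + 6.3) / 6 = 12.90 / 6 = 2.1500%
Σ(r − r̄)² = 24.7350; population σ = √(24.7350/6) = 2.0304%
Sharpe = (r̄ − rf) / σ = (2.1500 − 0.09) / 2.0304 = 2.0600 / 2.0304 = 1.0146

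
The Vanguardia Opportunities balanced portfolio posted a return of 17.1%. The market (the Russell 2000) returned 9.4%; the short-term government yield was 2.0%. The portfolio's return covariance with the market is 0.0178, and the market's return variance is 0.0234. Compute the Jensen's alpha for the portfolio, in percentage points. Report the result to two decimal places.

β = Cov / Var = 0.0178 / 0.0234 = 0.7607
E[R] = Rf + β(Rm − Rf) = 2.0% + 0.7607 × (9.4% − 2.0%) = 7.6292%
α = Rp − E[R] = 17.1% − 7.6292% = 9.4708

9.47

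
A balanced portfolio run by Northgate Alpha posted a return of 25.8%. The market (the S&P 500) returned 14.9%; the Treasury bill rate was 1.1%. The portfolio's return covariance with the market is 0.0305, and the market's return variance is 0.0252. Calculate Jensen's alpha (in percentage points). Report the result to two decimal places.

β = Cov / Var = 0.0305 / 0.0252 = 1.2103
E[R] = Rf + β(Rm − Rf) = 1.1% + 1.2103 × (14.9% − 1.1%) = 17.8021%
α = Rp − E[R] = 25.8% − 17.8021% = 7.9979

8.00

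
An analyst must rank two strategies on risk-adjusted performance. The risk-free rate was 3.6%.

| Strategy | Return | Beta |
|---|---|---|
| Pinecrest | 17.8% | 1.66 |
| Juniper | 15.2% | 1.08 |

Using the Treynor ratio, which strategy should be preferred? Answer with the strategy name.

Pinecrest: Treynor = (17.8% − 3.6%) / 1.66 = 8.554
Juniper: Treynor = (15.2% − 3.6%) / 1.08 = 10.741
Highest: Juniper (10.741).

Juniper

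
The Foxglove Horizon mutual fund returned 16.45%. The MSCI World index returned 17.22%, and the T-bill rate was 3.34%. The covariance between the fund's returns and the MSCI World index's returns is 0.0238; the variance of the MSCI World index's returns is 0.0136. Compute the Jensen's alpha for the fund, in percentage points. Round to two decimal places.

β = Cov / Var = 0.0238 / 0.0136 = 1.7500
E[R] = Rf + β(Rm − Rf) = 3.34% + 1.7500 × (17.22% − 3.34%) = 27.6300%
α = Rp − E[R] = 16.45% − 27.6300% = -11.1800

-11.18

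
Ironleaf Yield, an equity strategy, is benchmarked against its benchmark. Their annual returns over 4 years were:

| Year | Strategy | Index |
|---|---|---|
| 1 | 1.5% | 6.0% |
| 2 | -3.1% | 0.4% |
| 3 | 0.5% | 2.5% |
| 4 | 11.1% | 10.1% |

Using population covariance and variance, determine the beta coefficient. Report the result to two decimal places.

1.36

r̄p = 2.5000%,  r̄m = 4.7500%
Cov = Σ(rp − r̄p)(rm − r̄m) / 4 = 18.4050
Var(rm) = Σ(rm − r̄m)² / 4 = 13.5425
β = Cov / Var = 18.4050 / 13.5425 = 1.3591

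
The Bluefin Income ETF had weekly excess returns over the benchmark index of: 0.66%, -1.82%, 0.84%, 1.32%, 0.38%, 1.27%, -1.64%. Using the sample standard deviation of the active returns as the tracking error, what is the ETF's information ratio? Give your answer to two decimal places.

0.11

r̄ = (0.66 − 1.82 + 0.84 + 1.32 + 0.38 + 1.27 − 1.64) / 7 = 1.010 / 7 = 0.1443%
Sample std dev = √[10.4972 / 6] = 1.3227%
IR = r̄ / tracking error = 0.1443 / 1.3227 = 0.1091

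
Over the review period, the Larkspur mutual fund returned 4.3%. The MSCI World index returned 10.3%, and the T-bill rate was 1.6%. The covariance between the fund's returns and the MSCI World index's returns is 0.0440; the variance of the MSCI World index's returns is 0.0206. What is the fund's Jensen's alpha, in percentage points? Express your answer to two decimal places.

β = Cov / Var = 0.0440 / 0.0206 = 2.1359
E[R] = Rf + β(Rm − Rf) = 1.6% + 2.1359 × (10.3% − 1.6%) = 20.1823%
α = Rp − E[R] = 4.3% − 20.1823% = -15.8823

-15.88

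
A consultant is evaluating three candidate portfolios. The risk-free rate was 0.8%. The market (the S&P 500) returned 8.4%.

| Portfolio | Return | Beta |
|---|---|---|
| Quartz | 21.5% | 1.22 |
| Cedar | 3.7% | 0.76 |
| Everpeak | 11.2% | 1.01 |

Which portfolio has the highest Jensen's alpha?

Quartz

Quartz: α = 21.5% − [0.8% + 1.22 × (8.4% − 0.8%)] = 11.428
Cedar: α = 3.7% − [0.8% + 0.76 × (8.4% − 0.8%)] = -2.876
Everpeak: α = 11.2% − [0.8% + 1.01 × (8.4% − 0.8%)] = 2.724
Highest: Quartz (11.428).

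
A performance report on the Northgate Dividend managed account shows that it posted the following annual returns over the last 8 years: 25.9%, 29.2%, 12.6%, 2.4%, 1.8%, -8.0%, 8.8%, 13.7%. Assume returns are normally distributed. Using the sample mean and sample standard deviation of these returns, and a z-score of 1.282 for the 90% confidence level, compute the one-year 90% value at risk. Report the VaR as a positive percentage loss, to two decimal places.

μ = (25.9 + 29.2 + 12.6 + 2.4 + 1.8 − 8 + 8.8 + 13.7) / 8 = 86.40 / 8 = 10.8000%
Sample σ = √[Σ(r − μ)² / 7] = √[1087.2200 / 7] = √155.3171 = 12.4626%
VaR = −(μ − z·σ) = −(10.8000 − 1.282 × 12.4626) = −(-5.1771) = 5.1771%

5.18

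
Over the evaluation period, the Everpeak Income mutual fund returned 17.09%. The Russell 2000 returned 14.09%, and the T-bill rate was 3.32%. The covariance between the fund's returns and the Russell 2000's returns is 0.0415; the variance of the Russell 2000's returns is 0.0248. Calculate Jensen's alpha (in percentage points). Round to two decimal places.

-4.25

β = Cov / Var = 0.0415 / 0.0248 = 1.6734
E[R] = Rf + β(Rm − Rf) = 3.32% + 1.6734 × (14.09% − 3.32%) = 21.3425%
α = Rp − E[R] = 17.09% − 21.3425% = -4.2525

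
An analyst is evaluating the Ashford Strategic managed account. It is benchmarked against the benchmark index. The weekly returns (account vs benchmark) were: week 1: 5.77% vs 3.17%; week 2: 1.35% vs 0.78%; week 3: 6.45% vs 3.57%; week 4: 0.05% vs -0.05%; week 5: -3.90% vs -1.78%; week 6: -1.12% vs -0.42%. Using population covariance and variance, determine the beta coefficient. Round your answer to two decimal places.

r̄p = 1.4333%,  r̄m = 0.8783%
Cov = Σ(rp − r̄p)(rm − r̄m) / 6 = 7.0378
Var(rm) = Σ(rm − r̄m)² / 6 = 3.6868
β = Cov / Var = 7.0378 / 3.6868 = 1.9089

1.91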